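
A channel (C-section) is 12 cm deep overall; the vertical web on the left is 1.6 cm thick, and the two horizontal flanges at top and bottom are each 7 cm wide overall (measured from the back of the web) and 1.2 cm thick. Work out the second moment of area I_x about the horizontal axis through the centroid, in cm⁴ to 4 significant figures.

I_x ≈ 609.9 cm⁴

Break the section into simple shapes (no overlaps), measuring from the bottom-left corner of the bounding box.
Web: 1.6 × 12, A = 19.2 cm², y = 6 cm, Ī = 230.4 cm⁴.
Top flange (beyond web): 5.4 × 1.2, A = 6.48 cm², y = 11.4 cm, Ī = 0.7776 cm⁴.
Bottom flange (beyond web): 5.4 × 1.2, A = 6.48 cm², y = 0.6 cm, Ī = 0.7776 cm⁴.
By symmetry the centroid is at mid-height, ȳ = 6 cm.
Transfer each piece to the horizontal axis through the centroid using Ī + A·d² with d = y − 6:
  web: d = 0 cm → contributes +230.4 cm⁴
  top flange (beyond web): d = 5.4 cm → contributes +189.734 cm⁴
  bottom flange (beyond web): d = -5.4 cm → contributes +189.734 cm⁴
Total I = 609.869 cm⁴.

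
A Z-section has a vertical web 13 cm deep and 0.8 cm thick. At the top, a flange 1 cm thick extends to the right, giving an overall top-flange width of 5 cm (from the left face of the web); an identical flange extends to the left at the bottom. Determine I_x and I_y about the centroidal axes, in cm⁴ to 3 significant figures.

I_x ≈ 450 cm⁴, I_y ≈ 65.4 cm⁴

Treat the section as a set of non-overlapping primitives; coordinates are from the bounding-box lower-left.
Web: 0.8 × 13, A = 10.4 cm², y = 6.5 cm, Ī = 146.47 cm⁴.
Top flange (beyond web): 4.2 × 1, A = 4.2 cm², y = 12.5 cm, Ī = 0.35 cm⁴.
Bottom flange (beyond web): 4.2 × 1, A = 4.2 cm², y = 0.5 cm, Ī = 0.35 cm⁴.
Centroid: ȳ = ΣA·y / ΣA = 6.5 cm.
Transfer each piece to the centroidal x-axis using Ī + A·d² with d = y − 6.5:
  web: d = 0 cm → contributes +146.47 cm⁴
  top flange (beyond web): d = 6 cm → contributes +151.55 cm⁴
  bottom flange (beyond web): d = -6 cm → contributes +151.55 cm⁴
Total I = 449.57 cm⁴.
For the y-axis: x̄ = 4.6 cm.
Repeating about the centroidal y-axis gives I_y = 65.403 cm⁴.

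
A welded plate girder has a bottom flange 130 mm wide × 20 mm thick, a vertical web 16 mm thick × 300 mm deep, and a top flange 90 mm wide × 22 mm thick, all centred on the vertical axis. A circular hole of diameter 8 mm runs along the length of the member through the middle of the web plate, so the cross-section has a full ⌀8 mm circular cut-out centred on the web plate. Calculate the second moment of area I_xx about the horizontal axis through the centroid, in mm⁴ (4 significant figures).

Decompose the section into non-overlapping parts with the origin at the bottom-left of its bounding rectangle.
Bottom plate: 130 × 20, A = 2 600 mm², y = 10 mm, Ī = 86666.7 mm⁴.
Web plate: 16 × 300, A = 4 800 mm², y = 170 mm, Ī = 36 000 000 mm⁴.
Top plate: 90 × 22, A = 1 980 mm², y = 331 mm, Ī = 79 860 mm⁴.
Hole (subtracted): ⌀8, A = 50.2655 mm², y = 170 mm, Ī = 201.062 mm⁴.
Centroid: ȳ = ΣA·y / ΣA = 159.58 mm.
Transfer each piece to the horizontal axis through the centroid using Ī + A·d² with d = y − 159.58:
  bottom plate: d = -149.58 mm → contributes +58 259 178 mm⁴
  web plate: d = 10.4204 mm → contributes +36 521 211 mm⁴
  top plate: d = 171.42 mm → contributes +58 262 100 mm⁴
  hole: d = 10.4204 mm → contributes −5659.17 mm⁴
Total I = 153 036 830 mm⁴.

I_xx ≈ 1.530 × 10⁸ mm⁴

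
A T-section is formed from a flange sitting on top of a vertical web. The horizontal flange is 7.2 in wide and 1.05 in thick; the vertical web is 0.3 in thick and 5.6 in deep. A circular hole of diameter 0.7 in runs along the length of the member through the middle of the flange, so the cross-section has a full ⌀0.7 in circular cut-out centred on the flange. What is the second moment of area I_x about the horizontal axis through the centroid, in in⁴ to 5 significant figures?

Break the section into simple shapes (no overlaps), measuring from the bottom-left corner of the bounding box.
Flange: 7.2 × 1.05, A = 7.56 in², y = 6.125 in, Ī = 0.694575 in⁴.
Web: 0.3 × 5.6, A = 1.68 in², y = 2.8 in, Ī = 4.3904 in⁴.
Hole (subtracted): ⌀0.7, A = 0.3848451 in², y = 6.125 in, Ī = 0.01178588 in⁴.
Centroid: ȳ = ΣA·y / ΣA = 5.494181 in.
Transfer each piece to the horizontal axis through the centroid using Ī + A·d² with d = y − 5.494181:
  flange: d = 0.630819 in → contributes +3.702946 in⁴
  web: d = -2.694181 in → contributes +16.58487 in⁴
  hole: d = 0.630819 in → contributes −0.1649283 in⁴
Total I = 20.12288 in⁴.

I_x ≈ 20.123 in⁴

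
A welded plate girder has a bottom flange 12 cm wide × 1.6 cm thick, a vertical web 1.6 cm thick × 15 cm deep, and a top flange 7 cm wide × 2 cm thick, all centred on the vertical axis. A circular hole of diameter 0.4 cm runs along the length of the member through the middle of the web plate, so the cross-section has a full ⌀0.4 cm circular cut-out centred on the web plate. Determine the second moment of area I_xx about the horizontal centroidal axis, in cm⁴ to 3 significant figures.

I_xx ≈ 2760 cm⁴

Split into non-overlapping primitives; take the origin at the lower-left of the bounding box.
Bottom plate: 12 × 1.6, A = 19.2 cm², y = 0.8 cm, Ī = 4.096 cm⁴.
Web plate: 1.6 × 15, A = 24 cm², y = 9.1 cm, Ī = 450 cm⁴.
Top plate: 7 × 2, A = 14 cm², y = 17.6 cm, Ī = 4.6667 cm⁴.
Hole (subtracted): ⌀0.4, A = 0.12566 cm², y = 9.1 cm, Ī = 0.0012566 cm⁴.
Centroid: ȳ = ΣA·y / ΣA = 8.3929 cm.
Transfer each piece to the horizontal centroidal axis using Ī + A·d² with d = y − 8.3929:
  bottom plate: d = -7.5929 cm → contributes +1 111 cm⁴
  web plate: d = 0.70715 cm → contributes +462 cm⁴
  top plate: d = 9.2071 cm → contributes +1191.5 cm⁴
  hole: d = 0.70715 cm → contributes −0.064096 cm⁴
Total I = 2764.4 cm⁴.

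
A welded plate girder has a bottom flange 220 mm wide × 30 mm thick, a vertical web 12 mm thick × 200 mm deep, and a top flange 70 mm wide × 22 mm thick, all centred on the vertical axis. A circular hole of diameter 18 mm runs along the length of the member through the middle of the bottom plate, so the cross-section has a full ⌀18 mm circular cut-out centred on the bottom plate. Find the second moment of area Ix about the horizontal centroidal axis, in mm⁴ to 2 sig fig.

Ix ≈ 8.1 × 10⁷ mm⁴

Split into non-overlapping primitives; take the origin at the lower-left of the bounding box.
Bottom plate: 220 × 30, A = 6 600 mm², y = 15 mm, Ī = 495 000 mm⁴.
Web plate: 12 × 200, A = 2 400 mm², y = 130 mm, Ī = 8 000 000 mm⁴.
Top plate: 70 × 22, A = 1 540 mm², y = 241 mm, Ī = 62 113 mm⁴.
Hole (subtracted): ⌀18, A = 254.5 mm², y = 15 mm, Ī = 5 153 mm⁴.
Centroid: ȳ = ΣA·y / ΣA = 75.67 mm.
Transfer each piece to the horizontal centroidal axis using Ī + A·d² with d = y − 75.67:
  bottom plate: d = -60.67 mm → contributes +24 789 914 mm⁴
  web plate: d = 54.33 mm → contributes +15 083 771 mm⁴
  top plate: d = 165.3 mm → contributes +42 155 654 mm⁴
  hole: d = -60.67 mm → contributes −941 865 mm⁴
Total I = 81 087 472 mm⁴.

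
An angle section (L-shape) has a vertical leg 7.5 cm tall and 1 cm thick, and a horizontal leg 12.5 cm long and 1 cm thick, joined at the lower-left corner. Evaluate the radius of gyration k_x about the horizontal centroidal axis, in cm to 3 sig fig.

k_x ≈ 2.10 cm

Decompose the section into non-overlapping parts with the origin at the bottom-left of its bounding rectangle.
Vertical leg: 1 × 7.5, A = 7.5 cm², y = 3.75 cm, Ī = 35.156 cm⁴.
Horizontal leg (remainder): 11.5 × 1, A = 11.5 cm², y = 0.5 cm, Ī = 0.95833 cm⁴.
Centroid: ȳ = ΣA·y / ΣA = 1.7829 cm.
Transfer each piece to the horizontal centroidal axis using Ī + A·d² with d = y − 1.7829:
  vertical leg: d = 1.9671 cm → contributes +64.178 cm⁴
  horizontal leg (remainder): d = -1.2829 cm → contributes +19.885 cm⁴
Total I = 84.063 cm⁴.
Radius of gyration: k = √(I/A) = √(84.063 / 19) = 2.1034 cm.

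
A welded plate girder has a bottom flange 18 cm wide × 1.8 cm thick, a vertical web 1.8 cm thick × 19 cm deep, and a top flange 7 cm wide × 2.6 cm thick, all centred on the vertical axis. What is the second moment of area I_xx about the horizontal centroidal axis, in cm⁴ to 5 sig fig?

Split into non-overlapping primitives; take the origin at the lower-left of the bounding box.
Bottom plate: 18 × 1.8, A = 32.4 cm², y = 0.9 cm, Ī = 8.748 cm⁴.
Web plate: 1.8 × 19, A = 34.2 cm², y = 11.3 cm, Ī = 1028.85 cm⁴.
Top plate: 7 × 2.6, A = 18.2 cm², y = 22.1 cm, Ī = 10.25267 cm⁴.
Centroid: ȳ = ΣA·y / ΣA = 9.64434 cm.
Transfer each piece to the horizontal centroidal axis using Ī + A·d² with d = y − 9.64434:
  bottom plate: d = -8.74434 cm → contributes +2486.165 cm⁴
  web plate: d = 1.65566 cm → contributes +1122.599 cm⁴
  top plate: d = 12.45566 cm → contributes +2833.864 cm⁴
Total I = 6442.628 cm⁴.

I_xx ≈ 6442.6 cm⁴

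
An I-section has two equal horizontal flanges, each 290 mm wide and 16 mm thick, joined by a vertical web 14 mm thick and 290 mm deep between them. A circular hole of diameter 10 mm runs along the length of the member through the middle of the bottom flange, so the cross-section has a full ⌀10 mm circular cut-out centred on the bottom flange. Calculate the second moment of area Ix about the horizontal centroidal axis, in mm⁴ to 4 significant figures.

Split into non-overlapping primitives; take the origin at the lower-left of the bounding box.
Bottom flange: 290 × 16, A = 4 640 mm², y = 8 mm, Ī = 98986.7 mm⁴.
Web: 14 × 290, A = 4 060 mm², y = 161 mm, Ī = 28 453 833 mm⁴.
Top flange: 290 × 16, A = 4 640 mm², y = 314 mm, Ī = 98986.7 mm⁴.
Hole (subtracted): ⌀10, A = 78.5398 mm², y = 8 mm, Ī = 490.874 mm⁴.
Centroid: ȳ = ΣA·y / ΣA = 161.906 mm.
Transfer each piece to the horizontal centroidal axis using Ī + A·d² with d = y − 161.906:
  bottom flange: d = -153.906 mm → contributes +110 007 114 mm⁴
  web: d = -0.906129 mm → contributes +28 457 167 mm⁴
  top flange: d = 152.094 mm → contributes +107 433 998 mm⁴
  hole: d = -153.906 mm → contributes −1 860 871 mm⁴
Total I = 244 037 409 mm⁴.

Ix ≈ 2.440 × 10⁸ mm⁴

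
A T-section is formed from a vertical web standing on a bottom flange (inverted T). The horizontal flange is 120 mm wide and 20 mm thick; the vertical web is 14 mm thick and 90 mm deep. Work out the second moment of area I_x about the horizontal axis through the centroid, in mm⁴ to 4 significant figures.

Split into non-overlapping primitives; take the origin at the lower-left of the bounding box.
Flange: 120 × 20, A = 2 400 mm², y = 10 mm, Ī = 80 000 mm⁴.
Web: 14 × 90, A = 1 260 mm², y = 65 mm, Ī = 850 500 mm⁴.
Centroid: ȳ = ΣA·y / ΣA = 28.9344 mm.
Transfer each piece to the horizontal axis through the centroid using Ī + A·d² with d = y − 28.9344:
  flange: d = -18.9344 mm → contributes +940 430 mm⁴
  web: d = 36.0656 mm → contributes +2 489 414 mm⁴
Total I = 3 429 844 mm⁴.

I_x ≈ 3.430 × 10⁶ mm⁴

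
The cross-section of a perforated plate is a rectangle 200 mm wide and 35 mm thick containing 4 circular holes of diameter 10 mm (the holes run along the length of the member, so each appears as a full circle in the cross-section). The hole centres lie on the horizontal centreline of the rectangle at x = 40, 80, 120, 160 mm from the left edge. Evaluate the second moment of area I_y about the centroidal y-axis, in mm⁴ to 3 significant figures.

Split into non-overlapping primitives; take the origin at the lower-left of the bounding box.
Plate: 200 × 35, A = 7 000 mm², x = 100 mm, Ī = 23 333 333 mm⁴.
Hole 1 (subtracted): ⌀10, A = 78.54 mm², x = 40 mm, Ī = 490.87 mm⁴.
Hole 2 (subtracted): ⌀10, A = 78.54 mm², x = 80 mm, Ī = 490.87 mm⁴.
Hole 3 (subtracted): ⌀10, A = 78.54 mm², x = 120 mm, Ī = 490.87 mm⁴.
Hole 4 (subtracted): ⌀10, A = 78.54 mm², x = 160 mm, Ī = 490.87 mm⁴.
By symmetry the centroid is at mid-width, x̄ = 100 mm.
Transfer each piece to the centroidal y-axis using Ī + A·d² with d = x − 100:
  plate: d = 0 mm → contributes +23 333 333 mm⁴
  hole 1: d = -60 mm → contributes −283 234 mm⁴
  hole 2: d = -20 mm → contributes −31 907 mm⁴
  hole 3: d = 20 mm → contributes −31 907 mm⁴
  hole 4: d = 60 mm → contributes −283 234 mm⁴
Total I = 22 703 051 mm⁴.

I_y ≈ 2.27 × 10⁷ mm⁴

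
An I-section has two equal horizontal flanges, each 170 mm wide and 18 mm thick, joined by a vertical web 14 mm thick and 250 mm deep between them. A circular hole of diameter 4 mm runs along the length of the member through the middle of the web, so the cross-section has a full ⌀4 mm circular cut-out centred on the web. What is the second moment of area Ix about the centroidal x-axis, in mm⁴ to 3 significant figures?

Treat the section as a set of non-overlapping primitives; coordinates are from the bounding-box lower-left.
Bottom flange: 170 × 18, A = 3 060 mm², y = 9 mm, Ī = 82 620 mm⁴.
Web: 14 × 250, A = 3 500 mm², y = 143 mm, Ī = 18 229 167 mm⁴.
Top flange: 170 × 18, A = 3 060 mm², y = 277 mm, Ī = 82 620 mm⁴.
Hole (subtracted): ⌀4, A = 12.566 mm², y = 143 mm, Ī = 12.566 mm⁴.
By symmetry the centroid is at mid-height, ȳ = 143 mm.
Transfer each piece to the centroidal x-axis using Ī + A·d² with d = y − 143:
  bottom flange: d = -134 mm → contributes +55 027 980 mm⁴
  web: d = 0 mm → contributes +18 229 167 mm⁴
  top flange: d = 134 mm → contributes +55 027 980 mm⁴
  hole: d = 0 mm → contributes −12.566 mm⁴
Total I = 128 285 114 mm⁴.

Ix ≈ 1.28 × 10⁸ mm⁴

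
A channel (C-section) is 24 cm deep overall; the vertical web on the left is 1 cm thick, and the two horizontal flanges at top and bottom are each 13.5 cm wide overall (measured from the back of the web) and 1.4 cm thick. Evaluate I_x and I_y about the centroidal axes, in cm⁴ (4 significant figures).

I_x ≈ 5627 cm⁴, I_y ≈ 1106 cm⁴

Break the section into simple shapes (no overlaps), measuring from the bottom-left corner of the bounding box.
Web: 1 × 24, A = 24 cm², y = 12 cm, Ī = 1 152 cm⁴.
Top flange (beyond web): 12.5 × 1.4, A = 17.5 cm², y = 23.3 cm, Ī = 2.85833 cm⁴.
Bottom flange (beyond web): 12.5 × 1.4, A = 17.5 cm², y = 0.7 cm, Ī = 2.85833 cm⁴.
By symmetry the centroid is at mid-height, ȳ = 12 cm.
Transfer each piece to the centroidal x-axis using Ī + A·d² with d = y − 12:
  web: d = 0 cm → contributes +1 152 cm⁴
  top flange (beyond web): d = 11.3 cm → contributes +2237.43 cm⁴
  bottom flange (beyond web): d = -11.3 cm → contributes +2237.43 cm⁴
Total I = 5626.87 cm⁴.
For the y-axis: x̄ = 4.50424 cm.
Repeating about the centroidal y-axis gives I_y = 1106.42 cm⁴.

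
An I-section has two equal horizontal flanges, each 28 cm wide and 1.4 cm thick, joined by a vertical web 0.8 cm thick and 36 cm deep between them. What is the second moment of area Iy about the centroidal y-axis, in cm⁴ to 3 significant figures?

Iy ≈ 5120 cm⁴

Decompose the section into non-overlapping parts with the origin at the bottom-left of its bounding rectangle.
Bottom flange: 28 × 1.4, A = 39.2 cm², x = 14 cm, Ī = 2561.1 cm⁴.
Web: 0.8 × 36, A = 28.8 cm², x = 14 cm, Ī = 1.536 cm⁴.
Top flange: 28 × 1.4, A = 39.2 cm², x = 14 cm, Ī = 2561.1 cm⁴.
By symmetry the centroid is at mid-width, x̄ = 14 cm.
All pieces are centred on the centroidal y-axis, so I = ΣĪ = 5123.7 cm⁴.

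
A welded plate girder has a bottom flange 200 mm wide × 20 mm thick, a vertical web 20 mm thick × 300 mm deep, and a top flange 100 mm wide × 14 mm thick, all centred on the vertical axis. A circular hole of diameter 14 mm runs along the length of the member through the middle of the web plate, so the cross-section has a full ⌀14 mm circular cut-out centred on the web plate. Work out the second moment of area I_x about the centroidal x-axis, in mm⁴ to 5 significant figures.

Break the section into simple shapes (no overlaps), measuring from the bottom-left corner of the bounding box.
Bottom plate: 200 × 20, A = 4 000 mm², y = 10 mm, Ī = 133333.3 mm⁴.
Web plate: 20 × 300, A = 6 000 mm², y = 170 mm, Ī = 45 000 000 mm⁴.
Top plate: 100 × 14, A = 1 400 mm², y = 327 mm, Ī = 22866.67 mm⁴.
Hole (subtracted): ⌀14, A = 153.938 mm², y = 170 mm, Ī = 1885.741 mm⁴.
Centroid: ȳ = ΣA·y / ΣA = 132.6358 mm.
Transfer each piece to the centroidal x-axis using Ī + A·d² with d = y − 132.6358:
  bottom plate: d = -122.6358 mm → contributes +60 291 501 mm⁴
  web plate: d = 37.36419 mm → contributes +53 376 496 mm⁴
  top plate: d = 194.3642 mm → contributes +52 911 281 mm⁴
  hole: d = 37.36419 mm → contributes −216 796 mm⁴
Total I = 166 362 481 mm⁴.

I_x ≈ 1.6636 × 10⁸ mm⁴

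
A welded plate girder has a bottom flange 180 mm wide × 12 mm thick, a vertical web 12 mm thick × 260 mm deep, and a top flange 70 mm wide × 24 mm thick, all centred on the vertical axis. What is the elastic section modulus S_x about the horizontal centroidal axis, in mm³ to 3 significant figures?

Break the section into simple shapes (no overlaps), measuring from the bottom-left corner of the bounding box.
Bottom plate: 180 × 12, A = 2 160 mm², y = 6 mm, Ī = 25 920 mm⁴.
Web plate: 12 × 260, A = 3 120 mm², y = 142 mm, Ī = 17 576 000 mm⁴.
Top plate: 70 × 24, A = 1 680 mm², y = 284 mm, Ī = 80 640 mm⁴.
Centroid: ȳ = ΣA·y / ΣA = 134.07 mm.
Transfer each piece to the horizontal centroidal axis using Ī + A·d² with d = y − 134.07:
  bottom plate: d = -128.07 mm → contributes +35 453 505 mm⁴
  web plate: d = 7.931 mm → contributes +17 772 252 mm⁴
  top plate: d = 149.93 mm → contributes +37 845 889 mm⁴
Total I = 91 071 647 mm⁴.
Extreme fibre distance c = 161.93 mm; S = I/c = 562 410 mm³.

S_x ≈ 5.62 × 10⁵ mm³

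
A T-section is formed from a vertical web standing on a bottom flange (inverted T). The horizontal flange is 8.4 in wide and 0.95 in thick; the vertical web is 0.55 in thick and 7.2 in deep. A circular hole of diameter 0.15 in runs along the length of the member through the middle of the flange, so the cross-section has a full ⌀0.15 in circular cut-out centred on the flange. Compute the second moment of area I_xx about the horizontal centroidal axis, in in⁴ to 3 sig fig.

I_xx ≈ 61.6 in⁴

Split into non-overlapping primitives; take the origin at the lower-left of the bounding box.
Flange: 8.4 × 0.95, A = 7.98 in², y = 0.475 in, Ī = 0.60016 in⁴.
Web: 0.55 × 7.2, A = 3.96 in², y = 4.55 in, Ī = 17.107 in⁴.
Hole (subtracted): ⌀0.15, A = 0.017671 in², y = 0.475 in, Ī = 0.00002485 in⁴.
Centroid: ȳ = ΣA·y / ΣA = 1.8285 in.
Transfer each piece to the horizontal centroidal axis using Ī + A·d² with d = y − 1.8285:
  flange: d = -1.3535 in → contributes +15.219 in⁴
  web: d = 2.7215 in → contributes +46.437 in⁴
  hole: d = -1.3535 in → contributes −0.032399 in⁴
Total I = 61.624 in⁴.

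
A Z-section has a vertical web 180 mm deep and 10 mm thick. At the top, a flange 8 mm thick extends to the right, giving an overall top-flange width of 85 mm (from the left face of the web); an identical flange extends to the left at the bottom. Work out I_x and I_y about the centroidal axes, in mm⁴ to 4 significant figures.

I_x ≈ 1.374 × 10⁷ mm⁴, I_y ≈ 2.745 × 10⁶ mm⁴

Decompose the section into non-overlapping parts with the origin at the bottom-left of its bounding rectangle.
Web: 10 × 180, A = 1 800 mm², y = 90 mm, Ī = 4 860 000 mm⁴.
Top flange (beyond web): 75 × 8, A = 600 mm², y = 176 mm, Ī = 3 200 mm⁴.
Bottom flange (beyond web): 75 × 8, A = 600 mm², y = 4 mm, Ī = 3 200 mm⁴.
Centroid: ȳ = ΣA·y / ΣA = 90 mm.
Transfer each piece to the centroidal x-axis using Ī + A·d² with d = y − 90:
  web: d = 0 mm → contributes +4 860 000 mm⁴
  top flange (beyond web): d = 86 mm → contributes +4 440 800 mm⁴
  bottom flange (beyond web): d = -86 mm → contributes +4 440 800 mm⁴
Total I = 13 741 600 mm⁴.
For the y-axis: x̄ = 80 mm.
Repeating about the centroidal y-axis gives I_y = 2 745 000 mm⁴.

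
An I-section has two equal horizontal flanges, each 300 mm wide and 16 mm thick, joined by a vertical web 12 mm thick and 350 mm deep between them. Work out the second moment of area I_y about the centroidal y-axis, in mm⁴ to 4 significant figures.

I_y ≈ 7.205 × 10⁷ mm⁴

Treat the section as a set of non-overlapping primitives; coordinates are from the bounding-box lower-left.
Bottom flange: 300 × 16, A = 4 800 mm², x = 150 mm, Ī = 36 000 000 mm⁴.
Web: 12 × 350, A = 4 200 mm², x = 150 mm, Ī = 50 400 mm⁴.
Top flange: 300 × 16, A = 4 800 mm², x = 150 mm, Ī = 36 000 000 mm⁴.
By symmetry the centroid is at mid-width, x̄ = 150 mm.
All pieces are centred on the centroidal y-axis, so I = ΣĪ = 72 050 400 mm⁴.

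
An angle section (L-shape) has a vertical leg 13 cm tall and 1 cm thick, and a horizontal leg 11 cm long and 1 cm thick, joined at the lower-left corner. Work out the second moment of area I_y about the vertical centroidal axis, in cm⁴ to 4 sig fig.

I_y ≈ 255.4 cm⁴

Decompose the section into non-overlapping parts with the origin at the bottom-left of its bounding rectangle.
Vertical leg: 1 × 13, A = 13 cm², x = 0.5 cm, Ī = 1.08333 cm⁴.
Horizontal leg (remainder): 10 × 1, A = 10 cm², x = 6 cm, Ī = 83.3333 cm⁴.
Centroid: x̄ = ΣA·x / ΣA = 2.8913 cm.
Transfer each piece to the vertical centroidal axis using Ī + A·d² with d = x − 2.8913:
  vertical leg: d = -2.3913 cm → contributes +75.4217 cm⁴
  horizontal leg (remainder): d = 3.1087 cm → contributes +179.973 cm⁴
Total I = 255.395 cm⁴.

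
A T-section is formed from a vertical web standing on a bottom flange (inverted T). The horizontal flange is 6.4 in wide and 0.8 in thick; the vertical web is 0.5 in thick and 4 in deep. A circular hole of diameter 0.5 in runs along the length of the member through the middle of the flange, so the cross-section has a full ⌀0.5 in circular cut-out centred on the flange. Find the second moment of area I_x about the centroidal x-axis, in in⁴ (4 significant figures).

Split into non-overlapping primitives; take the origin at the lower-left of the bounding box.
Flange: 6.4 × 0.8, A = 5.12 in², y = 0.4 in, Ī = 0.273067 in⁴.
Web: 0.5 × 4, A = 2 in², y = 2.8 in, Ī = 2.66667 in⁴.
Hole (subtracted): ⌀0.5, A = 0.19635 in², y = 0.4 in, Ī = 0.00306796 in⁴.
Centroid: ȳ = ΣA·y / ΣA = 1.09328 in.
Transfer each piece to the centroidal x-axis using Ī + A·d² with d = y − 1.09328:
  flange: d = -0.693276 in → contributes +2.7339 in⁴
  web: d = 1.70672 in → contributes +8.49248 in⁴
  hole: d = -0.693276 in → contributes −0.0974397 in⁴
Total I = 11.1289 in⁴.

I_x ≈ 11.13 in⁴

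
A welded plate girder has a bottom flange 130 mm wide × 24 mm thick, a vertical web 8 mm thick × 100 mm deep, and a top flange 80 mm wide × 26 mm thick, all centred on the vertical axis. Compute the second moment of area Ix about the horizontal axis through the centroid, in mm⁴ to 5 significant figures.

Ix ≈ 2.0533 × 10⁷ mm⁴

Split into non-overlapping primitives; take the origin at the lower-left of the bounding box.
Bottom plate: 130 × 24, A = 3 120 mm², y = 12 mm, Ī = 149 760 mm⁴.
Web plate: 8 × 100, A = 800 mm², y = 74 mm, Ī = 666666.7 mm⁴.
Top plate: 80 × 26, A = 2 080 mm², y = 137 mm, Ī = 117173.3 mm⁴.
Centroid: ȳ = ΣA·y / ΣA = 63.6 mm.
Transfer each piece to the horizontal axis through the centroid using Ī + A·d² with d = y − 63.6:
  bottom plate: d = -51.6 mm → contributes +8 456 947 mm⁴
  web plate: d = 10.4 mm → contributes +753194.7 mm⁴
  top plate: d = 73.4 mm → contributes +11 323 298 mm⁴
Total I = 20 533 440 mm⁴.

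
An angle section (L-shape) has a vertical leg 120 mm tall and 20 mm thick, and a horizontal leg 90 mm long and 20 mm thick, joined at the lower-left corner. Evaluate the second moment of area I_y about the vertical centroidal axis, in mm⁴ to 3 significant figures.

Break the section into simple shapes (no overlaps), measuring from the bottom-left corner of the bounding box.
Vertical leg: 20 × 120, A = 2 400 mm², x = 10 mm, Ī = 80 000 mm⁴.
Horizontal leg (remainder): 70 × 20, A = 1 400 mm², x = 55 mm, Ī = 571 667 mm⁴.
Centroid: x̄ = ΣA·x / ΣA = 26.579 mm.
Transfer each piece to the vertical centroidal axis using Ī + A·d² with d = x − 26.579:
  vertical leg: d = -16.579 mm → contributes +739 668 mm⁴
  horizontal leg (remainder): d = 28.421 mm → contributes +1 702 525 mm⁴
Total I = 2 442 193 mm⁴.

I_y ≈ 2.44 × 10⁶ mm⁴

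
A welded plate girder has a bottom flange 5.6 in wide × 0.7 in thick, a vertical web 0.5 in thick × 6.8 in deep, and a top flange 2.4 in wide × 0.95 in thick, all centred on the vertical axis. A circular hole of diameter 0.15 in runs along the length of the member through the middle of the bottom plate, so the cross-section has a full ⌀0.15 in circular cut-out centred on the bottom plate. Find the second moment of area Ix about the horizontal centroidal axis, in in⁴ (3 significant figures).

Split into non-overlapping primitives; take the origin at the lower-left of the bounding box.
Bottom plate: 5.6 × 0.7, A = 3.92 in², y = 0.35 in, Ī = 0.16007 in⁴.
Web plate: 0.5 × 6.8, A = 3.4 in², y = 4.1 in, Ī = 13.101 in⁴.
Top plate: 2.4 × 0.95, A = 2.28 in², y = 7.975 in, Ī = 0.17148 in⁴.
Hole (subtracted): ⌀0.15, A = 0.017671 in², y = 0.35 in, Ī = 0.00002485 in⁴.
Centroid: ȳ = ΣA·y / ΣA = 3.4949 in.
Transfer each piece to the horizontal centroidal axis using Ī + A·d² with d = y − 3.4949:
  bottom plate: d = -3.1449 in → contributes +38.929 in⁴
  web plate: d = 0.60515 in → contributes +14.346 in⁴
  top plate: d = 4.4801 in → contributes +45.935 in⁴
  hole: d = -3.1449 in → contributes −0.1748 in⁴
Total I = 99.036 in⁴.

Ix ≈ 99.0 in⁴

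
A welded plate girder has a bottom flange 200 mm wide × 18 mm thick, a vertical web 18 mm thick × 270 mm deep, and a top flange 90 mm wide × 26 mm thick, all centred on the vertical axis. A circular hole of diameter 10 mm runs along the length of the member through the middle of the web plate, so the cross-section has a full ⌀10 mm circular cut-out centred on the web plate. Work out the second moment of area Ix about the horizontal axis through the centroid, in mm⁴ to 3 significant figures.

Ix ≈ 1.53 × 10⁸ mm⁴

Split into non-overlapping primitives; take the origin at the lower-left of the bounding box.
Bottom plate: 200 × 18, A = 3 600 mm², y = 9 mm, Ī = 97 200 mm⁴.
Web plate: 18 × 270, A = 4 860 mm², y = 153 mm, Ī = 29 524 500 mm⁴.
Top plate: 90 × 26, A = 2 340 mm², y = 301 mm, Ī = 131 820 mm⁴.
Hole (subtracted): ⌀10, A = 78.54 mm², y = 153 mm, Ī = 490.87 mm⁴.
Centroid: ȳ = ΣA·y / ΣA = 136.95 mm.
Transfer each piece to the horizontal axis through the centroid using Ī + A·d² with d = y − 136.95:
  bottom plate: d = -127.95 mm → contributes +59 033 481 mm⁴
  web plate: d = 16.05 mm → contributes +30 776 456 mm⁴
  top plate: d = 164.05 mm → contributes +63 106 882 mm⁴
  hole: d = 16.05 mm → contributes −20 723 mm⁴
Total I = 152 896 096 mm⁴.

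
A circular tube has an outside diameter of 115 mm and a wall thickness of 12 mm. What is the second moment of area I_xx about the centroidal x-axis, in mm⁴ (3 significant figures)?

I_xx ≈ 5.22 × 10⁶ mm⁴

Treat the section as a set of non-overlapping primitives; coordinates are from the bounding-box lower-left.
Outer circle: ⌀115, A = 10 387 mm², y = 57.5 mm, Ī = 8 585 414 mm⁴.
Bore (subtracted): ⌀91, A = 6503.9 mm², y = 57.5 mm, Ī = 3 366 166 mm⁴.
By symmetry the centroid is at mid-height, ȳ = 57.5 mm.
All pieces are centred on the centroidal x-axis, so I = ΣĪ (holes subtracted) = 5 219 249 mm⁴.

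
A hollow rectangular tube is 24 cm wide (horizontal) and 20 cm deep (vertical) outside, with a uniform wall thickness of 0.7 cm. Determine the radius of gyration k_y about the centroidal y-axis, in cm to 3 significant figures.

Split into non-overlapping primitives; take the origin at the lower-left of the bounding box.
Outer rectangle: 24 × 20, A = 480 cm², x = 12 cm, Ī = 23 040 cm⁴.
Inner void (subtracted): 22.6 × 18.6, A = 420.36 cm², x = 12 cm, Ī = 17 892 cm⁴.
By symmetry the centroid is at mid-width, x̄ = 12 cm.
All pieces are centred on the centroidal y-axis, so I = ΣĪ (holes subtracted) = 5148.1 cm⁴.
Radius of gyration: k = √(I/A) = √(5148.1 / 59.64) = 9.2908 cm.

k_y ≈ 9.29 cm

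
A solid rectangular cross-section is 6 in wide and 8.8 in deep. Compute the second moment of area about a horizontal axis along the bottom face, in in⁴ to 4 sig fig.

I_base ≈ 1363 in⁴

The section: 6 × 8.8, A = 52.8 in², y = 4.4 in, Ī = 340.736 in⁴.
Transfer it to a horizontal axis along the bottom face using Ī + A·d² with d = y − 0:
  the section: d = 4.4 in → contributes +1362.94 in⁴
Total I = 1362.94 in⁴.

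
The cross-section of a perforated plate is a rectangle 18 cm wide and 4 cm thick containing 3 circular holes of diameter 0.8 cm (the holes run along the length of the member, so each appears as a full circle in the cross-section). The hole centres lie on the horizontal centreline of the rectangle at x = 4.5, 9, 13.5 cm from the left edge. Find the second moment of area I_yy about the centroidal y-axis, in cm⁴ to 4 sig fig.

Split into non-overlapping primitives; take the origin at the lower-left of the bounding box.
Plate: 18 × 4, A = 72 cm², x = 9 cm, Ī = 1 944 cm⁴.
Hole 1 (subtracted): ⌀0.8, A = 0.502655 cm², x = 4.5 cm, Ī = 0.0201062 cm⁴.
Hole 2 (subtracted): ⌀0.8, A = 0.502655 cm², x = 9 cm, Ī = 0.0201062 cm⁴.
Hole 3 (subtracted): ⌀0.8, A = 0.502655 cm², x = 13.5 cm, Ī = 0.0201062 cm⁴.
By symmetry the centroid is at mid-width, x̄ = 9 cm.
Transfer each piece to the centroidal y-axis using Ī + A·d² with d = x − 9:
  plate: d = 0 cm → contributes +1 944 cm⁴
  hole 1: d = -4.5 cm → contributes −10.1989 cm⁴
  hole 2: d = 0 cm → contributes −0.0201062 cm⁴
  hole 3: d = 4.5 cm → contributes −10.1989 cm⁴
Total I = 1923.58 cm⁴.

I_yy ≈ 1924 cm⁴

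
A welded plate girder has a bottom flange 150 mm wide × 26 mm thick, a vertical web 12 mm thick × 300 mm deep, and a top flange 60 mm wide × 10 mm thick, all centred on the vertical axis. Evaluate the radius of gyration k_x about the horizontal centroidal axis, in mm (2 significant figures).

k_x ≈ 120 mm

Decompose the section into non-overlapping parts with the origin at the bottom-left of its bounding rectangle.
Bottom plate: 150 × 26, A = 3 900 mm², y = 13 mm, Ī = 219 700 mm⁴.
Web plate: 12 × 300, A = 3 600 mm², y = 176 mm, Ī = 27 000 000 mm⁴.
Top plate: 60 × 10, A = 600 mm², y = 331 mm, Ī = 5 000 mm⁴.
Centroid: ȳ = ΣA·y / ΣA = 109 mm.
Transfer each piece to the horizontal centroidal axis using Ī + A·d² with d = y − 109:
  bottom plate: d = -96 mm → contributes +36 162 100 mm⁴
  web plate: d = 67 mm → contributes +43 160 400 mm⁴
  top plate: d = 222 mm → contributes +29 575 400 mm⁴
Total I = 108 897 900 mm⁴.
Radius of gyration: k = √(I/A) = √(108 897 900 / 8 100) = 115.9 mm.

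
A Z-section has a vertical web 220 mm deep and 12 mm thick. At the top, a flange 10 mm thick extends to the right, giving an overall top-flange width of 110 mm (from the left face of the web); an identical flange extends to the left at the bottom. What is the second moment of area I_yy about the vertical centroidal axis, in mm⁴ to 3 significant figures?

Decompose the section into non-overlapping parts with the origin at the bottom-left of its bounding rectangle.
Web: 12 × 220, A = 2 640 mm², x = 104 mm, Ī = 31 680 mm⁴.
Top flange (beyond web): 98 × 10, A = 980 mm², x = 159 mm, Ī = 784 327 mm⁴.
Bottom flange (beyond web): 98 × 10, A = 980 mm², x = 49 mm, Ī = 784 327 mm⁴.
Centroid: x̄ = ΣA·x / ΣA = 104 mm.
Transfer each piece to the vertical centroidal axis using Ī + A·d² with d = x − 104:
  web: d = 0 mm → contributes +31 680 mm⁴
  top flange (beyond web): d = 55 mm → contributes +3 748 827 mm⁴
  bottom flange (beyond web): d = -55 mm → contributes +3 748 827 mm⁴
Total I = 7 529 333 mm⁴.

I_yy ≈ 7.53 × 10⁶ mm⁴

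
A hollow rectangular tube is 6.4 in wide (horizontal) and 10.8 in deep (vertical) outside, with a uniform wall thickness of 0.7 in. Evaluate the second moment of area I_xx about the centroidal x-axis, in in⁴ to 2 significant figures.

I_xx ≈ 330 in⁴

Decompose the section into non-overlapping parts with the origin at the bottom-left of its bounding rectangle.
Outer rectangle: 6.4 × 10.8, A = 69.12 in², y = 5.4 in, Ī = 671.8 in⁴.
Inner void (subtracted): 5 × 9.4, A = 47 in², y = 5.4 in, Ī = 346.1 in⁴.
By symmetry the centroid is at mid-height, ȳ = 5.4 in.
All pieces are centred on the centroidal x-axis, so I = ΣĪ (holes subtracted) = 325.8 in⁴.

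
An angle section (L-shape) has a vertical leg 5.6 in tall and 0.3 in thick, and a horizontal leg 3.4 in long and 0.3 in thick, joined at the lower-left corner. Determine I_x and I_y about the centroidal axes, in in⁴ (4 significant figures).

Split into non-overlapping primitives; take the origin at the lower-left of the bounding box.
Vertical leg: 0.3 × 5.6, A = 1.68 in², y = 2.8 in, Ī = 4.3904 in⁴.
Horizontal leg (remainder): 3.1 × 0.3, A = 0.93 in², y = 0.15 in, Ī = 0.006975 in⁴.
Centroid: ȳ = ΣA·y / ΣA = 1.85575 in.
Transfer each piece to the centroidal x-axis using Ī + A·d² with d = y − 1.85575:
  vertical leg: d = 0.944253 in → contributes +5.88831 in⁴
  horizontal leg (remainder): d = -1.70575 in → contributes +2.71288 in⁴
Total I = 8.60119 in⁴.
For the y-axis: x̄ = 0.755747 in.
Repeating about the centroidal y-axis gives I_y = 2.48739 in⁴.

I_x ≈ 8.601 in⁴, I_y ≈ 2.487 in⁴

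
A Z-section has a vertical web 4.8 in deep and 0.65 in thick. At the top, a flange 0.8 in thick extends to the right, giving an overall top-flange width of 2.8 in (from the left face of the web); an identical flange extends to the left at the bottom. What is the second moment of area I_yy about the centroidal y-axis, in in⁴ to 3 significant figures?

I_yy ≈ 8.18 in⁴

Decompose the section into non-overlapping parts with the origin at the bottom-left of its bounding rectangle.
Web: 0.65 × 4.8, A = 3.12 in², x = 2.475 in, Ī = 0.10985 in⁴.
Top flange (beyond web): 2.15 × 0.8, A = 1.72 in², x = 3.875 in, Ī = 0.66256 in⁴.
Bottom flange (beyond web): 2.15 × 0.8, A = 1.72 in², x = 1.075 in, Ī = 0.66256 in⁴.
Centroid: x̄ = ΣA·x / ΣA = 2.475 in.
Transfer each piece to the centroidal y-axis using Ī + A·d² with d = x − 2.475:
  web: d = 0 in → contributes +0.10985 in⁴
  top flange (beyond web): d = 1.4 in → contributes +4.0338 in⁴
  bottom flange (beyond web): d = -1.4 in → contributes +4.0338 in⁴
Total I = 8.1774 in⁴.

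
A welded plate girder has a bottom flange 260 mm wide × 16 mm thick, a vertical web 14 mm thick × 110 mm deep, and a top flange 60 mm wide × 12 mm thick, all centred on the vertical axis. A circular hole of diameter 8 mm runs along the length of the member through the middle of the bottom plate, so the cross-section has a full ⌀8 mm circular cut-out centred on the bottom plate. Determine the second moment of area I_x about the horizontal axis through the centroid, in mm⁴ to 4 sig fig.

I_x ≈ 1.338 × 10⁷ mm⁴

Treat the section as a set of non-overlapping primitives; coordinates are from the bounding-box lower-left.
Bottom plate: 260 × 16, A = 4 160 mm², y = 8 mm, Ī = 88746.7 mm⁴.
Web plate: 14 × 110, A = 1 540 mm², y = 71 mm, Ī = 1 552 833 mm⁴.
Top plate: 60 × 12, A = 720 mm², y = 132 mm, Ī = 8 640 mm⁴.
Hole (subtracted): ⌀8, A = 50.2655 mm², y = 8 mm, Ī = 201.062 mm⁴.
Centroid: ȳ = ΣA·y / ΣA = 37.2477 mm.
Transfer each piece to the horizontal axis through the centroid using Ī + A·d² with d = y − 37.2477:
  bottom plate: d = -29.2477 mm → contributes +3 647 324 mm⁴
  web plate: d = 33.7523 mm → contributes +3 307 230 mm⁴
  top plate: d = 94.7523 mm → contributes +6 472 801 mm⁴
  hole: d = -29.2477 mm → contributes −43199.5 mm⁴
Total I = 13 384 155 mm⁴.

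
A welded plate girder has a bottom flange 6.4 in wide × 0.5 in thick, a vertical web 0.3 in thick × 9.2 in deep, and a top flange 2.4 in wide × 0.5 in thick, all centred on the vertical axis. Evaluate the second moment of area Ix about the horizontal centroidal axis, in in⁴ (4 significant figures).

Break the section into simple shapes (no overlaps), measuring from the bottom-left corner of the bounding box.
Bottom plate: 6.4 × 0.5, A = 3.2 in², y = 0.25 in, Ī = 0.0666667 in⁴.
Web plate: 0.3 × 9.2, A = 2.76 in², y = 5.1 in, Ī = 19.4672 in⁴.
Top plate: 2.4 × 0.5, A = 1.2 in², y = 9.95 in, Ī = 0.025 in⁴.
Centroid: ȳ = ΣA·y / ΣA = 3.74525 in.
Transfer each piece to the horizontal centroidal axis using Ī + A·d² with d = y − 3.74525:
  bottom plate: d = -3.49525 in → contributes +39.1604 in⁴
  web plate: d = 1.35475 in → contributes +24.5327 in⁴
  top plate: d = 6.20475 in → contributes +46.2237 in⁴
Total I = 109.917 in⁴.

Ix ≈ 109.9 in⁴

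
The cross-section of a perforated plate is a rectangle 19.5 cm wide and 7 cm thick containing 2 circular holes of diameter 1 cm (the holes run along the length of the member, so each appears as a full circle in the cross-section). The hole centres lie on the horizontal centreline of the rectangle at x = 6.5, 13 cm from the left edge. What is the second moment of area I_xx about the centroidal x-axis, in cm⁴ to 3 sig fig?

Treat the section as a set of non-overlapping primitives; coordinates are from the bounding-box lower-left.
Plate: 19.5 × 7, A = 136.5 cm², y = 3.5 cm, Ī = 557.38 cm⁴.
Hole 1 (subtracted): ⌀1, A = 0.7854 cm², y = 3.5 cm, Ī = 0.049087 cm⁴.
Hole 2 (subtracted): ⌀1, A = 0.7854 cm², y = 3.5 cm, Ī = 0.049087 cm⁴.
By symmetry the centroid is at mid-height, ȳ = 3.5 cm.
All pieces are centred on the centroidal x-axis, so I = ΣĪ (holes subtracted) = 557.28 cm⁴.

I_xx ≈ 557 cm⁴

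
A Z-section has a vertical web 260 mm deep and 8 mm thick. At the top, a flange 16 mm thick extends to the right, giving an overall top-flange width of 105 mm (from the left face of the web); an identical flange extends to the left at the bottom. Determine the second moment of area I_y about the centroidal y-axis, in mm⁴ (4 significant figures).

I_y ≈ 1.100 × 10⁷ mm⁴

Split into non-overlapping primitives; take the origin at the lower-left of the bounding box.
Web: 8 × 260, A = 2 080 mm², x = 101 mm, Ī = 11093.3 mm⁴.
Top flange (beyond web): 97 × 16, A = 1 552 mm², x = 153.5 mm, Ī = 1 216 897 mm⁴.
Bottom flange (beyond web): 97 × 16, A = 1 552 mm², x = 48.5 mm, Ī = 1 216 897 mm⁴.
Centroid: x̄ = ΣA·x / ΣA = 101 mm.
Transfer each piece to the centroidal y-axis using Ī + A·d² with d = x − 101:
  web: d = 0 mm → contributes +11093.3 mm⁴
  top flange (beyond web): d = 52.5 mm → contributes +5 494 597 mm⁴
  bottom flange (beyond web): d = -52.5 mm → contributes +5 494 597 mm⁴
Total I = 11 000 288 mm⁴.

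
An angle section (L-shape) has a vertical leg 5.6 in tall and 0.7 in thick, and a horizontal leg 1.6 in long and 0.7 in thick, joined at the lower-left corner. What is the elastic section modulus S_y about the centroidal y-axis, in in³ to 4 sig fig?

Break the section into simple shapes (no overlaps), measuring from the bottom-left corner of the bounding box.
Vertical leg: 0.7 × 5.6, A = 3.92 in², x = 0.35 in, Ī = 0.160067 in⁴.
Horizontal leg (remainder): 0.9 × 0.7, A = 0.63 in², x = 1.15 in, Ī = 0.042525 in⁴.
Centroid: x̄ = ΣA·x / ΣA = 0.460769 in.
Transfer each piece to the centroidal y-axis using Ī + A·d² with d = x − 0.460769:
  vertical leg: d = -0.110769 in → contributes +0.208164 in⁴
  horizontal leg (remainder): d = 0.689231 in → contributes +0.3418 in⁴
Total I = 0.549964 in⁴.
Extreme fibre distance c = 1.13923 in; S = I/c = 0.48275 in³.

S_y ≈ 0.4828 in³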